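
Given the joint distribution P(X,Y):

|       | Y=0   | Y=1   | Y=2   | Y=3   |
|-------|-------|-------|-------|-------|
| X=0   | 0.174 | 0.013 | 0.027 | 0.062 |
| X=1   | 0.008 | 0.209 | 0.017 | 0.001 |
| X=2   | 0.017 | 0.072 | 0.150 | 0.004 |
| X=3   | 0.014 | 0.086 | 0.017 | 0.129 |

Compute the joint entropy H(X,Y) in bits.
3.2348 bits

H(X,Y) = -Σ_{x,y} P(x,y) log₂ P(x,y). Per-cell terms -P(x,y)·log₂P(x,y):
  X=0: 0.43897, 0.08145, 0.14069, 0.24872
  X=1: 0.05573, 0.47201, 0.09993, 0.00997
  X=2: 0.09993, 0.27330, 0.41054, 0.03186
  X=3: 0.08622, 0.30440, 0.09993, 0.38114
Sum of the 16 terms: H(X,Y) = 3.2348 bits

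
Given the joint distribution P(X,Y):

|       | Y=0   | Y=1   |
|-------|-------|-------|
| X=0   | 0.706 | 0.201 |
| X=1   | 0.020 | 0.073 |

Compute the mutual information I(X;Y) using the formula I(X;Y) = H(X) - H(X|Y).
0.0852 bits

I(X;Y) = H(X) - H(X|Y)

Marginal of X (row sums):
  P(X=0) = 0.706 + 0.201 = 0.907
  P(X=1) = 0.020 + 0.073 = 0.093
H(X) = -[0.907·log₂(0.907) + 0.093·log₂(0.093)]
  = 0.127729 + 0.318676 = 0.446405 bits

Marginal of Y (column sums):
  P(Y=0) = 0.706 + 0.020 = 0.726
  P(Y=1) = 0.201 + 0.073 = 0.274
H(X|Y) = Σ_y P(y)·H(X|Y=y):
  Y=0: P(Y=0) = 0.726, P(X|Y=0) = (353/363, 10/363) → H(X|Y=0) = 0.181943
  Y=1: P(Y=1) = 0.274, P(X|Y=1) = (201/274, 73/274) → H(X|Y=1) = 0.836285
H(X|Y) = 0.726·0.181943 + 0.274·0.836285 = 0.361233 bits

I(X;Y) = H(X) - H(X|Y) = 0.446405 - 0.361233 = 0.0852 bits

Cross-check via I(X;Y) = H(X) + H(Y) - H(X,Y): computing H(Y) from the column sums and H(X,Y) from the 4 cells in the same way gives H(Y) = 0.847146 bits and H(X,Y) = 1.208379 bits, so
I(X;Y) = 0.446405 + 0.847146 - 1.208379 = 0.0852 bits ✓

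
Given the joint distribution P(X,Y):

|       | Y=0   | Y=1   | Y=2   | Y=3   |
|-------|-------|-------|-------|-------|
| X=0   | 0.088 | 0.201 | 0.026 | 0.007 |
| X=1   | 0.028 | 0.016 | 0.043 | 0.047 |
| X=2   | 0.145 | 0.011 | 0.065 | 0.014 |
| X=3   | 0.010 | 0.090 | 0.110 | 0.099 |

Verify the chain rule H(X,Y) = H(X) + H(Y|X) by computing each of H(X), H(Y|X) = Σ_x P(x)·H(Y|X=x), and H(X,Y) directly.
H(X) = 1.9295 bits, H(Y|X) = 1.5515 bits, H(X,Y) = 3.4810 bits

Marginal of X (row sums):
  P(X=0) = 0.088 + 0.201 + 0.026 + 0.007 = 0.322
  P(X=1) = 0.028 + 0.016 + 0.043 + 0.047 = 0.134
  P(X=2) = 0.145 + 0.011 + 0.065 + 0.014 = 0.235
  P(X=3) = 0.010 + 0.090 + 0.110 + 0.099 = 0.309
H(X) = -[0.322·log₂(0.322) + 0.134·log₂(0.134) + 0.235·log₂(0.235) + 0.309·log₂(0.309)]
  = 0.52643 + 0.38856 + 0.49098 + 0.52355 = 1.9295 bits

H(Y|X) = Σ_x P(x)·H(Y|X=x):
  X=0: P(X=0) = 0.322, P(Y|X=0) = (44/161, 201/322, 13/161, 1/46) → H(Y|X=0) = 1.34907
  X=1: P(X=1) = 0.134, P(Y|X=1) = (14/67, 8/67, 43/134, 47/134) → H(Y|X=1) = 1.89444
  X=2: P(X=2) = 0.235, P(Y|X=2) = (29/47, 11/235, 13/47, 14/235) → H(Y|X=2) = 1.39185
  X=3: P(X=3) = 0.309, P(Y|X=3) = (10/309, 30/103, 110/309, 33/103) → H(Y|X=3) = 1.73508
H(Y|X) = 0.322·1.34907 + 0.134·1.89444 + 0.235·1.39185 + 0.309·1.73508 = 1.5515 bits

H(X,Y) = -Σ_{x,y} P(x,y) log₂ P(x,y). Per-cell terms -P(x,y)·log₂P(x,y):
  X=0: 0.30856, 0.46526, 0.13690, 0.05011
  X=1: 0.14444, 0.09545, 0.19520, 0.20733
  X=2: 0.40395, 0.07157, 0.25632, 0.08622
  X=3: 0.06644, 0.31265, 0.35029, 0.33031
Sum of the 16 terms: H(X,Y) = 3.4810 bits

Chain rule check:
  H(X) + H(Y|X) = 1.9295 + 1.5515 = 3.4810 bits
  H(X,Y) = 3.4810 bits
✓ Chain rule verified.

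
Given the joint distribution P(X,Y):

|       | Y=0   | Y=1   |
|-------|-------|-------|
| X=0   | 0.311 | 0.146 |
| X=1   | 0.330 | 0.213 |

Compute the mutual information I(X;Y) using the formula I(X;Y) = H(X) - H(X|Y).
0.0041 bits

I(X;Y) = H(X) - H(X|Y)

Marginal of X (row sums):
  P(X=0) = 0.311 + 0.146 = 0.457
  P(X=1) = 0.330 + 0.213 = 0.543
H(X) = -[0.457·log₂(0.457) + 0.543·log₂(0.543)]
  = 0.51629 + 0.47837 = 0.99466 bits

Marginal of Y (column sums):
  P(Y=0) = 0.311 + 0.330 = 0.641
  P(Y=1) = 0.146 + 0.213 = 0.359
H(X|Y) = Σ_y P(y)·H(X|Y=y):
  Y=0: P(Y=0) = 0.641, P(X|Y=0) = (311/641, 330/641) → H(X|Y=0) = 0.99937
  Y=1: P(Y=1) = 0.359, P(X|Y=1) = (146/359, 213/359) → H(X|Y=1) = 0.97473
H(X|Y) = 0.641·0.99937 + 0.359·0.97473 = 0.99052 bits

I(X;Y) = H(X) - H(X|Y) = 0.99466 - 0.99052 = 0.0041 bits

Cross-check via I(X;Y) = H(X) + H(Y) - H(X,Y): computing H(Y) from the column sums and H(X,Y) from the 4 cells in the same way gives H(Y) = 0.94185 bits and H(X,Y) = 1.93237 bits, so
I(X;Y) = 0.99466 + 0.94185 - 1.93237 = 0.0041 bits ✓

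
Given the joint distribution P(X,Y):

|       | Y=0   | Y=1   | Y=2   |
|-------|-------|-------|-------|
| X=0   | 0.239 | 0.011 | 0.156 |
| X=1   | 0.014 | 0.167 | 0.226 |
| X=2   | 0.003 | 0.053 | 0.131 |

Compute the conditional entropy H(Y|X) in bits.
1.1113 bits

H(Y|X) = H(X,Y) - H(X)

H(X,Y) = -Σ_{x,y} P(x,y) log₂ P(x,y). Per-cell terms -P(x,y)·log₂P(x,y):
  X=0: 0.4935153, 0.0715699, 0.4181396
  X=1: 0.0862180, 0.4312074, 0.4849068
  X=2: 0.0251425, 0.2246068, 0.3841393
Sum of the 9 terms: H(X,Y) = 2.619446 bits

Marginal of X (row sums):
  P(X=0) = 0.239 + 0.011 + 0.156 = 0.406
  P(X=1) = 0.014 + 0.167 + 0.226 = 0.407
  P(X=2) = 0.003 + 0.053 + 0.131 = 0.187
H(X) = -[0.406·log₂(0.406) + 0.407·log₂(0.407) + 0.187·log₂(0.187)]
  = 0.5279820 + 0.5278380 + 0.4523324 = 1.508152 bits

H(Y|X) = H(X,Y) - H(X) = 2.619446 - 1.508152 = 1.1113 bits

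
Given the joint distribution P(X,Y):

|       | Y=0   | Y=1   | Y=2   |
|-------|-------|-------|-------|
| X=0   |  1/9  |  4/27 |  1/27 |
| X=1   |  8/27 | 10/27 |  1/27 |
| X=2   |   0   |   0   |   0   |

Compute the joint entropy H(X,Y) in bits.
2.1633 bits

H(X,Y) = -Σ_{x,y} P(x,y) log₂ P(x,y). Per-cell terms -P(x,y)·log₂P(x,y):
  X=0: 0.35221, 0.40813, 0.17611
  X=1: 0.51997, 0.53073, 0.17611
  X=2: 0.00000, 0.00000, 0.00000
  (cells with P = 0 contribute 0)
Sum of the 9 terms: H(X,Y) = 2.1633 bits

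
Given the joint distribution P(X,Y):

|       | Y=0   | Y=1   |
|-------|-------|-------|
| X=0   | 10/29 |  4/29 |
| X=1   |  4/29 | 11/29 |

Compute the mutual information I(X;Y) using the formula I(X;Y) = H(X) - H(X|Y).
0.1497 bits

I(X;Y) = H(X) - H(X|Y)

Marginal of X (row sums):
  P(X=0) = 10/29 + 4/29 = 14/29
  P(X=1) = 4/29 + 11/29 = 15/29
H(X) = -[(14/29)·log₂(14/29) + (15/29)·log₂(15/29)]
  = 0.50720 + 0.49194 = 0.99914 bits

Marginal of Y (column sums):
  P(Y=0) = 10/29 + 4/29 = 14/29
  P(Y=1) = 4/29 + 11/29 = 15/29
H(X|Y) = Σ_y P(y)·H(X|Y=y):
  Y=0: P(Y=0) = 14/29, P(X|Y=0) = (5/7, 2/7) → H(X|Y=0) = 0.86312
  Y=1: P(Y=1) = 15/29, P(X|Y=1) = (4/15, 11/15) → H(X|Y=1) = 0.83664
H(X|Y) = (14/29)·0.86312 + (15/29)·0.83664 = 0.84942 bits

I(X;Y) = H(X) - H(X|Y) = 0.99914 - 0.84942 = 0.1497 bits

Cross-check via I(X;Y) = H(X) + H(Y) - H(X,Y): computing H(Y) from the column sums and H(X,Y) from the 4 cells in the same way gives H(Y) = 0.99914 bits and H(X,Y) = 1.84857 bits, so
I(X;Y) = 0.99914 + 0.99914 - 1.84857 = 0.1497 bits ✓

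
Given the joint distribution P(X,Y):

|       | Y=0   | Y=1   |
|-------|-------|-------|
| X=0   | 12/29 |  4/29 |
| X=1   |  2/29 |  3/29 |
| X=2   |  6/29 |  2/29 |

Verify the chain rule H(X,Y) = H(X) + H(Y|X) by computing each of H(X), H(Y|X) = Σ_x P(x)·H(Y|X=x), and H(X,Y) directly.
H(X) = 1.4232 bits, H(Y|X) = 0.8388 bits, H(X,Y) = 2.2620 bits

Marginal of X (row sums):
  P(X=0) = 12/29 + 4/29 = 16/29
  P(X=1) = 2/29 + 3/29 = 5/29
  P(X=2) = 6/29 + 2/29 = 8/29
H(X) = -[(16/29)·log₂(16/29) + (5/29)·log₂(5/29) + (8/29)·log₂(8/29)]
  = 0.47337 + 0.43725 + 0.51255 = 1.4232 bits

H(Y|X) = Σ_x P(x)·H(Y|X=x):
  X=0: P(X=0) = 16/29, P(Y|X=0) = (3/4, 1/4) → H(Y|X=0) = 0.81128
  X=1: P(X=1) = 5/29, P(Y|X=1) = (2/5, 3/5) → H(Y|X=1) = 0.97095
  X=2: P(X=2) = 8/29, P(Y|X=2) = (3/4, 1/4) → H(Y|X=2) = 0.81128
H(Y|X) = (16/29)·0.81128 + (5/29)·0.97095 + (8/29)·0.81128 = 0.8388 bits

H(X,Y) = -Σ_{x,y} P(x,y) log₂ P(x,y). Per-cell terms -P(x,y)·log₂P(x,y):
  X=0: 0.52677, 0.39420
  X=1: 0.26607, 0.33859
  X=2: 0.47028, 0.26607
Sum of the 6 terms: H(X,Y) = 2.2620 bits

Chain rule check:
  H(X) + H(Y|X) = 1.4232 + 0.8388 = 2.2620 bits
  H(X,Y) = 2.2620 bits
✓ Chain rule verified.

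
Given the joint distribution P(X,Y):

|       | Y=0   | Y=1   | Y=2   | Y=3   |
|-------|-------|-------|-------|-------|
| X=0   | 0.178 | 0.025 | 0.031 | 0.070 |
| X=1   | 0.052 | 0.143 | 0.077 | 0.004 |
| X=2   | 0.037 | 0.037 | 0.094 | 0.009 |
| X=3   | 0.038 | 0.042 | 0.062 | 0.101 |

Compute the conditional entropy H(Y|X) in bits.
1.6549 bits

H(Y|X) = H(X,Y) - H(X)

H(X,Y) = -Σ_{x,y} P(x,y) log₂ P(x,y). Per-cell terms -P(x,y)·log₂P(x,y):
  X=0: 0.44323, 0.13305, 0.15536, 0.26856
  X=1: 0.22180, 0.40125, 0.28482, 0.03186
  X=2: 0.17598, 0.17598, 0.32065, 0.06116
  X=3: 0.17928, 0.19209, 0.24872, 0.33406
Sum of the 16 terms: H(X,Y) = 3.62785 bits

Marginal of X (row sums):
  P(X=0) = 0.178 + 0.025 + 0.031 + 0.070 = 0.304
  P(X=1) = 0.052 + 0.143 + 0.077 + 0.004 = 0.276
  P(X=2) = 0.037 + 0.037 + 0.094 + 0.009 = 0.177
  P(X=3) = 0.038 + 0.042 + 0.062 + 0.101 = 0.243
H(X) = -[0.304·log₂(0.304) + 0.276·log₂(0.276) + 0.177·log₂(0.177) + 0.243·log₂(0.243)]
  = 0.52223 + 0.51260 + 0.44218 + 0.49596 = 1.97297 bits

H(Y|X) = H(X,Y) - H(X) = 3.62785 - 1.97297 = 1.6549 bits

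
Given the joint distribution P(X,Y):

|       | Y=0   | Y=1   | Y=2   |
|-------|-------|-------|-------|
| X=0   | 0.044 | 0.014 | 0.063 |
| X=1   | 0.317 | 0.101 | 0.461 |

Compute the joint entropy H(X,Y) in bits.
1.9103 bits

H(X,Y) = -Σ_{x,y} P(x,y) log₂ P(x,y). Per-cell terms -P(x,y)·log₂P(x,y):
  X=0: 0.1983, 0.0862, 0.2513
  X=1: 0.5254, 0.3341, 0.5150
Sum of the 6 terms: H(X,Y) = 1.9103 bits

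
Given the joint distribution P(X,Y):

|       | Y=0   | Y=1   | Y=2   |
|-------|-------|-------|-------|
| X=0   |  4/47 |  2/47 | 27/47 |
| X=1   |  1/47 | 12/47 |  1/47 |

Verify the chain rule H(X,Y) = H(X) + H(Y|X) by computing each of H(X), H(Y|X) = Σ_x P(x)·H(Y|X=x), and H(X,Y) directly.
H(X) = 0.8787 bits, H(Y|X) = 0.8163 bits, H(X,Y) = 1.6950 bits

Marginal of X (row sums):
  P(X=0) = 4/47 + 2/47 + 27/47 = 33/47
  P(X=1) = 1/47 + 12/47 + 1/47 = 14/47
H(X) = -[(33/47)·log₂(33/47) + (14/47)·log₂(14/47)]
  = 0.3582 + 0.5205 = 0.8787 bits

H(Y|X) = Σ_x P(x)·H(Y|X=x):
  X=0: P(X=0) = 33/47, P(Y|X=0) = (4/33, 2/33, 9/11) → H(Y|X=0) = 0.8510
  X=1: P(X=1) = 14/47, P(Y|X=1) = (1/14, 6/7, 1/14) → H(Y|X=1) = 0.7345
H(Y|X) = (33/47)·0.8510 + (14/47)·0.7345 = 0.8163 bits

H(X,Y) = -Σ_{x,y} P(x,y) log₂ P(x,y). Per-cell terms -P(x,y)·log₂P(x,y):
  X=0: 0.3025, 0.1938, 0.4594
  X=1: 0.1182, 0.5029, 0.1182
Sum of the 6 terms: H(X,Y) = 1.6950 bits

Chain rule check:
  H(X) + H(Y|X) = 0.8787 + 0.8163 = 1.6950 bits
  H(X,Y) = 1.6950 bits
✓ Chain rule verified.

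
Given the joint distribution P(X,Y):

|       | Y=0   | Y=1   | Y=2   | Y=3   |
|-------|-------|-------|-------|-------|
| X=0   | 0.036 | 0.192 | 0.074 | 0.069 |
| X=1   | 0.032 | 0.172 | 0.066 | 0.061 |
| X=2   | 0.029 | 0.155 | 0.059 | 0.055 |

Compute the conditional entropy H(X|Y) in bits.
1.5792 bits

H(X|Y) = H(X,Y) - H(Y)

H(X,Y) = -Σ_{x,y} P(x,y) log₂ P(x,y). Per-cell terms -P(x,y)·log₂P(x,y):
  X=0: 0.17265, 0.45712, 0.27797, 0.26615
  X=1: 0.15891, 0.43680, 0.25881, 0.24614
  X=2: 0.14813, 0.41690, 0.24091, 0.23014
Sum of the 12 terms: H(X,Y) = 3.3106 bits

Marginal of Y (column sums):
  P(Y=0) = 0.036 + 0.032 + 0.029 = 0.097
  P(Y=1) = 0.192 + 0.172 + 0.155 = 0.519
  P(Y=2) = 0.074 + 0.066 + 0.059 = 0.199
  P(Y=3) = 0.069 + 0.061 + 0.055 = 0.185
H(Y) = -[0.097·log₂(0.097) + 0.519·log₂(0.519) + 0.199·log₂(0.199) + 0.185·log₂(0.185)]
  = 0.32649 + 0.49107 + 0.46350 + 0.45036 = 1.7314 bits

H(X|Y) = H(X,Y) - H(Y) = 3.3106 - 1.7314 = 1.5792 bits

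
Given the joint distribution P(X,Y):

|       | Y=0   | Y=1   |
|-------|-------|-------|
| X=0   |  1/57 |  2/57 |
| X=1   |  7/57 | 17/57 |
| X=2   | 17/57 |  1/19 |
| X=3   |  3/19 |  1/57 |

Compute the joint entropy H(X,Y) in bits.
2.4310 bits

H(X,Y) = -Σ_{x,y} P(x,y) log₂ P(x,y). Per-cell terms -P(x,y)·log₂P(x,y):
  X=0: 0.10233, 0.16958
  X=1: 0.37156, 0.52057
  X=2: 0.52057, 0.22358
  X=3: 0.42047, 0.10233
Sum of the 8 terms: H(X,Y) = 2.4310 bits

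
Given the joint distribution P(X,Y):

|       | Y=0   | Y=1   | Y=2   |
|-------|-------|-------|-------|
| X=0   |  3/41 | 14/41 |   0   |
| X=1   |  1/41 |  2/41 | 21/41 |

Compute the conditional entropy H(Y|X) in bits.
0.6641 bits

H(Y|X) = H(X,Y) - H(X)

H(X,Y) = -Σ_{x,y} P(x,y) log₂ P(x,y). Per-cell terms -P(x,y)·log₂P(x,y):
  X=0: 0.27604, 0.52934, 0.00000
  X=1: 0.13067, 0.21256, 0.49439
  (cells with P = 0 contribute 0)
Sum of the 6 terms: H(X,Y) = 1.6430 bits

Marginal of X (row sums):
  P(X=0) = 3/41 + 14/41 + 0 = 17/41
  P(X=1) = 1/41 + 2/41 + 21/41 = 24/41
H(X) = -[(17/41)·log₂(17/41) + (24/41)·log₂(24/41)]
  = 0.52662 + 0.45225 = 0.9789 bits

H(Y|X) = H(X,Y) - H(X) = 1.6430 - 0.9789 = 0.6641 bits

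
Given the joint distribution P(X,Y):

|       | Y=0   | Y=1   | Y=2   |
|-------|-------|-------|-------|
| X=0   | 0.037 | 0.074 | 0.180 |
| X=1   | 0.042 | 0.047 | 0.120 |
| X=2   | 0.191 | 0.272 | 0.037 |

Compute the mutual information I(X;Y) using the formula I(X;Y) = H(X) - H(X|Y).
0.2498 bits

I(X;Y) = H(X) - H(X|Y)

Marginal of X (row sums):
  P(X=0) = 0.037 + 0.074 + 0.180 = 0.291
  P(X=1) = 0.042 + 0.047 + 0.120 = 0.209
  P(X=2) = 0.191 + 0.272 + 0.037 = 0.500
H(X) = -[0.291·log₂(0.291) + 0.209·log₂(0.209) + 0.500·log₂(0.500)]
  = 0.518245 + 0.472011 + 0.500000 = 1.49026 bits

Marginal of Y (column sums):
  P(Y=0) = 0.037 + 0.042 + 0.191 = 0.270
  P(Y=1) = 0.074 + 0.047 + 0.272 = 0.393
  P(Y=2) = 0.180 + 0.120 + 0.037 = 0.337
H(X|Y) = Σ_y P(y)·H(X|Y=y):
  Y=0: P(Y=0) = 0.270, P(X|Y=0) = (37/270, 7/45, 191/270) → H(X|Y=0) = 1.163793
  Y=1: P(Y=1) = 0.393, P(X|Y=1) = (74/393, 47/393, 272/393) → H(X|Y=1) = 1.187456
  Y=2: P(Y=2) = 0.337, P(X|Y=2) = (180/337, 120/337, 37/337) → H(X|Y=2) = 1.363637
H(X|Y) = 0.270·1.163793 + 0.393·1.187456 + 0.337·1.363637 = 1.24044 bits

I(X;Y) = H(X) - H(X|Y) = 1.49026 - 1.24044 = 0.2498 bits

Cross-check via I(X;Y) = H(X) + H(Y) - H(X,Y): computing H(Y) from the column sums and H(X,Y) from the 9 cells in the same way gives H(Y) = 1.56836 bits and H(X,Y) = 2.80880 bits, so
I(X;Y) = 1.49026 + 1.56836 - 2.80880 = 0.2498 bits ✓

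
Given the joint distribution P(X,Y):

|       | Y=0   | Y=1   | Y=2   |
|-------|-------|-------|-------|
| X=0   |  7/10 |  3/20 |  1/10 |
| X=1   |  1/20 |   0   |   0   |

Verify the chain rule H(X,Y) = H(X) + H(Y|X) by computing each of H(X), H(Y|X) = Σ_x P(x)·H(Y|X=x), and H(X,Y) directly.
H(X) = 0.2864 bits, H(Y|X) = 1.0326 bits, H(X,Y) = 1.3190 bits

Marginal of X (row sums):
  P(X=0) = 7/10 + 3/20 + 1/10 = 19/20
  P(X=1) = 1/20 + 0 + 0 = 1/20
H(X) = -[(19/20)·log₂(19/20) + (1/20)·log₂(1/20)]
  = 0.07030 + 0.21610 = 0.2864 bits

H(Y|X) = Σ_x P(x)·H(Y|X=x):
  X=0: P(X=0) = 19/20, P(Y|X=0) = (14/19, 3/19, 2/19) → H(Y|X=0) = 1.08699
  X=1: P(X=1) = 1/20, P(Y|X=1) = (1, 0, 0) → H(Y|X=1) = 0.00000
H(Y|X) = (19/20)·1.08699 + (1/20)·0.00000 = 1.0326 bits

H(X,Y) = -Σ_{x,y} P(x,y) log₂ P(x,y). Per-cell terms -P(x,y)·log₂P(x,y):
  X=0: 0.36020, 0.41054, 0.33219
  X=1: 0.21610, 0.00000, 0.00000
  (cells with P = 0 contribute 0)
Sum of the 6 terms: H(X,Y) = 1.3190 bits

Chain rule check:
  H(X) + H(Y|X) = 0.2864 + 1.0326 = 1.3190 bits
  H(X,Y) = 1.3190 bits
✓ Chain rule verified.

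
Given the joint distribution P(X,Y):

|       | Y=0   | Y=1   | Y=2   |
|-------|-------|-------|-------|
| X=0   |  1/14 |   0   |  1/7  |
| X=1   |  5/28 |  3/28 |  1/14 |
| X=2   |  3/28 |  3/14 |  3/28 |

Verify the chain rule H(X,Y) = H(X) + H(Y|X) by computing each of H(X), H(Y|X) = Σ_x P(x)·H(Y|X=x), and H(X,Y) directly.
H(X) = 1.5306 bits, H(Y|X) = 1.3702 bits, H(X,Y) = 2.9008 bits

Marginal of X (row sums):
  P(X=0) = 1/14 + 0 + 1/7 = 3/14
  P(X=1) = 5/28 + 3/28 + 1/14 = 5/14
  P(X=2) = 3/28 + 3/14 + 3/28 = 3/7
H(X) = -[(3/14)·log₂(3/14) + (5/14)·log₂(5/14) + (3/7)·log₂(3/7)]
  = 0.47623 + 0.53051 + 0.52388 = 1.5306 bits

H(Y|X) = Σ_x P(x)·H(Y|X=x):
  X=0: P(X=0) = 3/14, P(Y|X=0) = (1/3, 0, 2/3) → H(Y|X=0) = 0.91830
  X=1: P(X=1) = 5/14, P(Y|X=1) = (1/2, 3/10, 1/5) → H(Y|X=1) = 1.48548
  X=2: P(X=2) = 3/7, P(Y|X=2) = (1/4, 1/2, 1/4) → H(Y|X=2) = 1.50000
H(Y|X) = (3/14)·0.91830 + (5/14)·1.48548 + (3/7)·1.50000 = 1.3702 bits

H(X,Y) = -Σ_{x,y} P(x,y) log₂ P(x,y). Per-cell terms -P(x,y)·log₂P(x,y):
  X=0: 0.27195, 0.00000, 0.40105
  X=1: 0.44383, 0.34526, 0.27195
  X=2: 0.34526, 0.47623, 0.34526
  (cells with P = 0 contribute 0)
Sum of the 9 terms: H(X,Y) = 2.9008 bits

Chain rule check:
  H(X) + H(Y|X) = 1.5306 + 1.3702 = 2.9008 bits
  H(X,Y) = 2.9008 bits
✓ Chain rule verified.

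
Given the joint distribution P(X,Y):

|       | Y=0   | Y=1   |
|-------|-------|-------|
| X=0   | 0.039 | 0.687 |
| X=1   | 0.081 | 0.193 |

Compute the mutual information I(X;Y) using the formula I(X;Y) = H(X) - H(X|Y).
0.0701 bits

I(X;Y) = H(X) - H(X|Y)

Marginal of X (row sums):
  P(X=0) = 0.039 + 0.687 = 0.726
  P(X=1) = 0.081 + 0.193 = 0.274
H(X) = -[0.726·log₂(0.726) + 0.274·log₂(0.274)]
  = 0.33538 + 0.51176 = 0.8471 bits

Marginal of Y (column sums):
  P(Y=0) = 0.039 + 0.081 = 0.120
  P(Y=1) = 0.687 + 0.193 = 0.880
H(X|Y) = Σ_y P(y)·H(X|Y=y):
  Y=0: P(Y=0) = 0.120, P(X|Y=0) = (13/40, 27/40) → H(X|Y=0) = 0.90974
  Y=1: P(Y=1) = 0.880, P(X|Y=1) = (687/880, 193/880) → H(X|Y=1) = 0.75892
H(X|Y) = 0.120·0.90974 + 0.880·0.75892 = 0.7770 bits

I(X;Y) = H(X) - H(X|Y) = 0.8471 - 0.7770 = 0.0701 bits

Cross-check via I(X;Y) = H(X) + H(Y) - H(X,Y): computing H(Y) from the column sums and H(X,Y) from the 4 cells in the same way gives H(Y) = 0.5294 bits and H(X,Y) = 1.3064 bits, so
I(X;Y) = 0.8471 + 0.5294 - 1.3064 = 0.0701 bits ✓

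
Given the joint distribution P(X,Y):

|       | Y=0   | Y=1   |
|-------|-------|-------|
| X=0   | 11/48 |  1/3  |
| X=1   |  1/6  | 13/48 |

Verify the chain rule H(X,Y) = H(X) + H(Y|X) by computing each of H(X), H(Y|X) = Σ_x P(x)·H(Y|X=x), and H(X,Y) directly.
H(X) = 0.9887 bits, H(Y|X) = 0.9679 bits, H(X,Y) = 1.9566 bits

Marginal of X (row sums):
  P(X=0) = 11/48 + 1/3 = 9/16
  P(X=1) = 1/6 + 13/48 = 7/16
H(X) = -[(9/16)·log₂(9/16) + (7/16)·log₂(7/16)]
  = 0.4669 + 0.5218 = 0.9887 bits

H(Y|X) = Σ_x P(x)·H(Y|X=x):
  X=0: P(X=0) = 9/16, P(Y|X=0) = (11/27, 16/27) → H(Y|X=0) = 0.9751
  X=1: P(X=1) = 7/16, P(Y|X=1) = (8/21, 13/21) → H(Y|X=1) = 0.9587
H(Y|X) = (9/16)·0.9751 + (7/16)·0.9587 = 0.9679 bits

H(X,Y) = -Σ_{x,y} P(x,y) log₂ P(x,y). Per-cell terms -P(x,y)·log₂P(x,y):
  X=0: 0.4871, 0.5283
  X=1: 0.4308, 0.5104
Sum of the 4 terms: H(X,Y) = 1.9566 bits

Chain rule check:
  H(X) + H(Y|X) = 0.9887 + 0.9679 = 1.9566 bits
  H(X,Y) = 1.9566 bits
✓ Chain rule verified.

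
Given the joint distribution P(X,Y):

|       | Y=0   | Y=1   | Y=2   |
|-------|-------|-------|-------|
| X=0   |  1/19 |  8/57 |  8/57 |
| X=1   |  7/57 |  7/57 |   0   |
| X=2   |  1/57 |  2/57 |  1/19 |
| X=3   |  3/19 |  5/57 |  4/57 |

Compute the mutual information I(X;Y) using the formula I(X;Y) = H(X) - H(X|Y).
0.2052 bits

I(X;Y) = H(X) - H(X|Y)

Marginal of X (row sums):
  P(X=0) = 1/19 + 8/57 + 8/57 = 1/3
  P(X=1) = 7/57 + 7/57 + 0 = 14/57
  P(X=2) = 1/57 + 2/57 + 1/19 = 2/19
  P(X=3) = 3/19 + 5/57 + 4/57 = 6/19
H(X) = -[(1/3)·log₂(1/3) + (14/57)·log₂(14/57) + (2/19)·log₂(2/19) + (6/19)·log₂(6/19)]
  = 0.52832 + 0.49750 + 0.34189 + 0.52515 = 1.8929 bits

Marginal of Y (column sums):
  P(Y=0) = 1/19 + 7/57 + 1/57 + 3/19 = 20/57
  P(Y=1) = 8/57 + 7/57 + 2/57 + 5/57 = 22/57
  P(Y=2) = 8/57 + 0 + 1/19 + 4/57 = 5/19
H(X|Y) = Σ_y P(y)·H(X|Y=y):
  Y=0: P(Y=0) = 20/57, P(X|Y=0) = (3/20, 7/20, 1/20, 9/20) → H(X|Y=0) = 1.67514
  Y=1: P(Y=1) = 22/57, P(X|Y=1) = (4/11, 7/22, 1/11, 5/22) → H(X|Y=1) = 1.85665
  Y=2: P(Y=2) = 5/19, P(X|Y=2) = (8/15, 0, 1/5, 4/15) → H(X|Y=2) = 1.45656
H(X|Y) = (20/57)·1.67514 + (22/57)·1.85665 + (5/19)·1.45656 = 1.6877 bits

I(X;Y) = H(X) - H(X|Y) = 1.8929 - 1.6877 = 0.2052 bits

Cross-check via I(X;Y) = H(X) + H(Y) - H(X,Y): computing H(Y) from the column sums and H(X,Y) from the 12 cells in the same way gives H(Y) = 1.5671 bits and H(X,Y) = 3.2548 bits, so
I(X;Y) = 1.8929 + 1.5671 - 3.2548 = 0.2052 bits ✓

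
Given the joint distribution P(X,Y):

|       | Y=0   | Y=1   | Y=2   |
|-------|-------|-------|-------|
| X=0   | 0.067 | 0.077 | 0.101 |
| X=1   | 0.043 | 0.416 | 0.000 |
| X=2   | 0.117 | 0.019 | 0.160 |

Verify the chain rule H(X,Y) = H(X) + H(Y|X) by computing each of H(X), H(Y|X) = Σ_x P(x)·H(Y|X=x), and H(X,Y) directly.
H(X) = 1.5327 bits, H(Y|X) = 0.9629 bits, H(X,Y) = 2.4956 bits

Marginal of X (row sums):
  P(X=0) = 0.067 + 0.077 + 0.101 = 0.245
  P(X=1) = 0.043 + 0.416 + 0.000 = 0.459
  P(X=2) = 0.117 + 0.019 + 0.160 = 0.296
H(X) = -[0.245·log₂(0.245) + 0.459·log₂(0.459) + 0.296·log₂(0.296)]
  = 0.4971 + 0.5157 + 0.5199 = 1.5327 bits

H(Y|X) = Σ_x P(x)·H(Y|X=x):
  X=0: P(X=0) = 0.245, P(Y|X=0) = (67/245, 11/35, 101/245) → H(Y|X=0) = 1.5634
  X=1: P(X=1) = 0.459, P(Y|X=1) = (43/459, 416/459, 0) → H(Y|X=1) = 0.4486
  X=2: P(X=2) = 0.296, P(Y|X=2) = (117/296, 19/296, 20/37) → H(Y|X=2) = 1.2633
H(Y|X) = 0.245·1.5634 + 0.459·0.4486 + 0.296·1.2633 = 0.9629 bits

H(X,Y) = -Σ_{x,y} P(x,y) log₂ P(x,y). Per-cell terms -P(x,y)·log₂P(x,y):
  X=0: 0.2613, 0.2848, 0.3341
  X=1: 0.1952, 0.5264, 0.0000
  X=2: 0.3622, 0.1086, 0.4230
  (cells with P = 0 contribute 0)
Sum of the 9 terms: H(X,Y) = 2.4956 bits

Chain rule check:
  H(X) + H(Y|X) = 1.5327 + 0.9629 = 2.4956 bits
  H(X,Y) = 2.4956 bits
✓ Chain rule verified.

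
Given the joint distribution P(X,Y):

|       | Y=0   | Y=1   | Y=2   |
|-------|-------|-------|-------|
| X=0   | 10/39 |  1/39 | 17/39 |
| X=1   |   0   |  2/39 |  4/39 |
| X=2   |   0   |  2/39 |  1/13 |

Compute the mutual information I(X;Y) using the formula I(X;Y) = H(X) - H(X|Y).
0.2307 bits

I(X;Y) = H(X) - H(X|Y)

Marginal of X (row sums):
  P(X=0) = 10/39 + 1/39 + 17/39 = 28/39
  P(X=1) = 0 + 2/39 + 4/39 = 2/13
  P(X=2) = 0 + 2/39 + 1/13 = 5/39
H(X) = -[(28/39)·log₂(28/39) + (2/13)·log₂(2/13) + (5/39)·log₂(5/39)]
  = 0.3432 + 0.4155 + 0.3799 = 1.1386 bits

Marginal of Y (column sums):
  P(Y=0) = 10/39 + 0 + 0 = 10/39
  P(Y=1) = 1/39 + 2/39 + 2/39 = 5/39
  P(Y=2) = 17/39 + 4/39 + 1/13 = 8/13
H(X|Y) = Σ_y P(y)·H(X|Y=y):
  Y=0: P(Y=0) = 10/39, P(X|Y=0) = (1, 0, 0) → H(X|Y=0) = 0.0000
  Y=1: P(Y=1) = 5/39, P(X|Y=1) = (1/5, 2/5, 2/5) → H(X|Y=1) = 1.5219
  Y=2: P(Y=2) = 8/13, P(X|Y=2) = (17/24, 1/6, 1/8) → H(X|Y=2) = 1.1582
H(X|Y) = (10/39)·0.0000 + (5/39)·1.5219 + (8/13)·1.1582 = 0.9079 bits

I(X;Y) = H(X) - H(X|Y) = 1.1386 - 0.9079 = 0.2307 bits

Cross-check via I(X;Y) = H(X) + H(Y) - H(X,Y): computing H(Y) from the column sums and H(X,Y) from the 9 cells in the same way gives H(Y) = 1.3144 bits and H(X,Y) = 2.2223 bits, so
I(X;Y) = 1.1386 + 1.3144 - 2.2223 = 0.2307 bits ✓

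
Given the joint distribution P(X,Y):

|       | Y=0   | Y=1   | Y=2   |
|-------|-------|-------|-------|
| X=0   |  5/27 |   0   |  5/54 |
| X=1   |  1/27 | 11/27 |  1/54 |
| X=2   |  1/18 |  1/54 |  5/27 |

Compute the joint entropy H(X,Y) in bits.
2.3677 bits

H(X,Y) = -Σ_{x,y} P(x,y) log₂ P(x,y). Per-cell terms -P(x,y)·log₂P(x,y):
  X=0: 0.4505, 0.0000, 0.3179
  X=1: 0.1761, 0.5278, 0.1066
  X=2: 0.2317, 0.1066, 0.4505
  (cells with P = 0 contribute 0)
Sum of the 9 terms: H(X,Y) = 2.3677 bits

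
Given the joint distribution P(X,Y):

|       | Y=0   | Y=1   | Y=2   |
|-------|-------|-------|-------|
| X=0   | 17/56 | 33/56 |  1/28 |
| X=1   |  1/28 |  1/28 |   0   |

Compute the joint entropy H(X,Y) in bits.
1.4868 bits

H(X,Y) = -Σ_{x,y} P(x,y) log₂ P(x,y). Per-cell terms -P(x,y)·log₂P(x,y):
  X=0: 0.5221, 0.4496, 0.1717
  X=1: 0.1717, 0.1717, 0.0000
  (cells with P = 0 contribute 0)
Sum of the 6 terms: H(X,Y) = 1.4868 bits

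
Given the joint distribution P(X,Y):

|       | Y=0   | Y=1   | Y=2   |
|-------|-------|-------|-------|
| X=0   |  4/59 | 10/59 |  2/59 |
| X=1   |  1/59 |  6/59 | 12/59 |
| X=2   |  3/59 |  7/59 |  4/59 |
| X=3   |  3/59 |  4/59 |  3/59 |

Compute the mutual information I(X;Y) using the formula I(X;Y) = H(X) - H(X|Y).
0.1497 bits

I(X;Y) = H(X) - H(X|Y)

Marginal of X (row sums):
  P(X=0) = 4/59 + 10/59 + 2/59 = 16/59
  P(X=1) = 1/59 + 6/59 + 12/59 = 19/59
  P(X=2) = 3/59 + 7/59 + 4/59 = 14/59
  P(X=3) = 3/59 + 4/59 + 3/59 = 10/59
H(X) = -[(16/59)·log₂(16/59) + (19/59)·log₂(19/59) + (14/59)·log₂(14/59) + (10/59)·log₂(10/59)]
  = 0.51055 + 0.52643 + 0.49244 + 0.43402 = 1.96344 bits

Marginal of Y (column sums):
  P(Y=0) = 4/59 + 1/59 + 3/59 + 3/59 = 11/59
  P(Y=1) = 10/59 + 6/59 + 7/59 + 4/59 = 27/59
  P(Y=2) = 2/59 + 12/59 + 4/59 + 3/59 = 21/59
H(X|Y) = Σ_y P(y)·H(X|Y=y):
  Y=0: P(Y=0) = 11/59, P(X|Y=0) = (4/11, 1/11, 3/11, 3/11) → H(X|Y=0) = 1.86763
  Y=1: P(Y=1) = 27/59, P(X|Y=1) = (10/27, 2/9, 7/27, 4/27) → H(X|Y=1) = 1.92598
  Y=2: P(Y=2) = 21/59, P(X|Y=2) = (2/21, 4/7, 4/21, 1/7) → H(X|Y=2) = 1.64115
H(X|Y) = (11/59)·1.86763 + (27/59)·1.92598 + (21/59)·1.64115 = 1.81372 bits

I(X;Y) = H(X) - H(X|Y) = 1.96344 - 1.81372 = 0.1497 bits

Cross-check via I(X;Y) = H(X) + H(Y) - H(X,Y): computing H(Y) from the column sums and H(X,Y) from the 12 cells in the same way gives H(Y) = 1.49833 bits and H(X,Y) = 3.31205 bits, so
I(X;Y) = 1.96344 + 1.49833 - 3.31205 = 0.1497 bits ✓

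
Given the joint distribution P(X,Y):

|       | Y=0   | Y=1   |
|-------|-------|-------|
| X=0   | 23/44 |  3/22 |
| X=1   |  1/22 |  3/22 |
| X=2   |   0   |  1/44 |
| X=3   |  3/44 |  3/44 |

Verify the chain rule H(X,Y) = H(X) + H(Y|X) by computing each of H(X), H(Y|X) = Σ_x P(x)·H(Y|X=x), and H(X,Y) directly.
H(X) = 1.3596 bits, H(Y|X) = 0.7686 bits, H(X,Y) = 2.1283 bits

Marginal of X (row sums):
  P(X=0) = 23/44 + 3/22 = 29/44
  P(X=1) = 1/22 + 3/22 = 2/11
  P(X=2) = 0 + 1/44 = 1/44
  P(X=3) = 3/44 + 3/44 = 3/22
H(X) = -[(29/44)·log₂(29/44) + (2/11)·log₂(2/11) + (1/44)·log₂(1/44) + (3/22)·log₂(3/22)]
  = 0.39641 + 0.44717 + 0.12408 + 0.39197 = 1.3596 bits

H(Y|X) = Σ_x P(x)·H(Y|X=x):
  X=0: P(X=0) = 29/44, P(Y|X=0) = (23/29, 6/29) → H(Y|X=0) = 0.73551
  X=1: P(X=1) = 2/11, P(Y|X=1) = (1/4, 3/4) → H(Y|X=1) = 0.81128
  X=2: P(X=2) = 1/44, P(Y|X=2) = (0, 1) → H(Y|X=2) = 0.00000
  X=3: P(X=3) = 3/22, P(Y|X=3) = (1/2, 1/2) → H(Y|X=3) = 1.00000
H(Y|X) = (29/44)·0.73551 + (2/11)·0.81128 + (1/44)·0.00000 + (3/22)·1.00000 = 0.7686 bits

H(X,Y) = -Σ_{x,y} P(x,y) log₂ P(x,y). Per-cell terms -P(x,y)·log₂P(x,y):
  X=0: 0.48920, 0.39197
  X=1: 0.20270, 0.39197
  X=2: 0.00000, 0.12408
  X=3: 0.26417, 0.26417
  (cells with P = 0 contribute 0)
Sum of the 8 terms: H(X,Y) = 2.1283 bits

Chain rule check:
  H(X) + H(Y|X) = 1.3596 + 0.7686 = 2.1282 bits
  H(X,Y) = 2.1283 bits
✓ Chain rule verified (Δ = 0.0001 is 4-dp rounding noise: each of the three values was rounded independently).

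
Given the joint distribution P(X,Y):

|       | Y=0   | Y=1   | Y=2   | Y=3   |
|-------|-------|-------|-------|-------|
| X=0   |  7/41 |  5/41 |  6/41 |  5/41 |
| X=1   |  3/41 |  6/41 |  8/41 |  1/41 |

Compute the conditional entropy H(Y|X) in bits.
1.8648 bits

H(Y|X) = H(X,Y) - H(X)

H(X,Y) = -Σ_{x,y} P(x,y) log₂ P(x,y). Per-cell terms -P(x,y)·log₂P(x,y):
  X=0: 0.4353995, 0.3701980, 0.4057448, 0.3701980
  X=1: 0.2760431, 0.4057448, 0.4600101, 0.1306720
Sum of the 8 terms: H(X,Y) = 2.854010 bits

Marginal of X (row sums):
  P(X=0) = 7/41 + 5/41 + 6/41 + 5/41 = 23/41
  P(X=1) = 3/41 + 6/41 + 8/41 + 1/41 = 18/41
H(X) = -[(23/41)·log₂(23/41) + (18/41)·log₂(18/41)]
  = 0.4678481 + 0.5213972 = 0.989245 bits

H(Y|X) = H(X,Y) - H(X) = 2.854010 - 0.989245 = 1.8648 bits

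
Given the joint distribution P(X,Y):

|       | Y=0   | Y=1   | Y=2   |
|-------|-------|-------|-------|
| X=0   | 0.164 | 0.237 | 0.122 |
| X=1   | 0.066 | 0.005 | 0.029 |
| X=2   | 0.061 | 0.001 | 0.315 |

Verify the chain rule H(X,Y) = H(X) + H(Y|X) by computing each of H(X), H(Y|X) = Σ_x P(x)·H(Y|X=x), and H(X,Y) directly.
H(X) = 1.3518 bits, H(Y|X) = 1.1647 bits, H(X,Y) = 2.5165 bits

Marginal of X (row sums):
  P(X=0) = 0.164 + 0.237 + 0.122 = 0.523
  P(X=1) = 0.066 + 0.005 + 0.029 = 0.100
  P(X=2) = 0.061 + 0.001 + 0.315 = 0.377
H(X) = -[0.523·log₂(0.523) + 0.100·log₂(0.100) + 0.377·log₂(0.377)]
  = 0.48907 + 0.33219 + 0.53058 = 1.3518 bits

H(Y|X) = Σ_x P(x)·H(Y|X=x):
  X=0: P(X=0) = 0.523, P(Y|X=0) = (164/523, 237/523, 122/523) → H(Y|X=0) = 1.53197
  X=1: P(X=1) = 0.100, P(Y|X=1) = (33/50, 1/20, 29/100) → H(Y|X=1) = 1.12965
  X=2: P(X=2) = 0.377, P(Y|X=2) = (61/377, 1/377, 315/377) → H(Y|X=2) = 0.66445
H(Y|X) = 0.523·1.53197 + 0.100·1.12965 + 0.377·0.66445 = 1.1647 bits

H(X,Y) = -Σ_{x,y} P(x,y) log₂ P(x,y). Per-cell terms -P(x,y)·log₂P(x,y):
  X=0: 0.42775, 0.49226, 0.37028
  X=1: 0.25881, 0.03822, 0.14813
  X=2: 0.24614, 0.00997, 0.52497
Sum of the 9 terms: H(X,Y) = 2.5165 bits

Chain rule check:
  H(X) + H(Y|X) = 1.3518 + 1.1647 = 2.5165 bits
  H(X,Y) = 2.5165 bits
✓ Chain rule verified.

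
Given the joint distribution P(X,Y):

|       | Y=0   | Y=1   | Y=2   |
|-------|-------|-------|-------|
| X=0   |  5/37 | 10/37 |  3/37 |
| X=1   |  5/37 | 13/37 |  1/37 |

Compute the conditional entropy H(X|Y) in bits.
0.9719 bits

H(X|Y) = H(X,Y) - H(Y)

H(X,Y) = -Σ_{x,y} P(x,y) log₂ P(x,y). Per-cell terms -P(x,y)·log₂P(x,y):
  X=0: 0.3902, 0.5101, 0.2939
  X=1: 0.3902, 0.5302, 0.1408
Sum of the 6 terms: H(X,Y) = 2.2554 bits

Marginal of Y (column sums):
  P(Y=0) = 5/37 + 5/37 = 10/37
  P(Y=1) = 10/37 + 13/37 = 23/37
  P(Y=2) = 3/37 + 1/37 = 4/37
H(Y) = -[(10/37)·log₂(10/37) + (23/37)·log₂(23/37) + (4/37)·log₂(4/37)]
  = 0.5101 + 0.4264 + 0.3470 = 1.2835 bits

H(X|Y) = H(X,Y) - H(Y) = 2.2554 - 1.2835 = 0.9719 bits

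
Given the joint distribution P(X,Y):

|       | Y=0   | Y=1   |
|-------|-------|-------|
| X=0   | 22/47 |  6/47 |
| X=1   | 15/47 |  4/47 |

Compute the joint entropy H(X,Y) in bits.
1.7201 bits

H(X,Y) = -Σ_{x,y} P(x,y) log₂ P(x,y). Per-cell terms -P(x,y)·log₂P(x,y):
  X=0: 0.5126, 0.3791
  X=1: 0.5259, 0.3025
Sum of the 4 terms: H(X,Y) = 1.7201 bits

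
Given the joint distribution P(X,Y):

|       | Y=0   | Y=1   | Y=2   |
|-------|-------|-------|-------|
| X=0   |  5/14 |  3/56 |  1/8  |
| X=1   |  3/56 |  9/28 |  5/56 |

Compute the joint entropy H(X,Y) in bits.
2.1954 bits

H(X,Y) = -Σ_{x,y} P(x,y) log₂ P(x,y). Per-cell terms -P(x,y)·log₂P(x,y):
  X=0: 0.5305, 0.2262, 0.3750
  X=1: 0.2262, 0.5263, 0.3112
Sum of the 6 terms: H(X,Y) = 2.1954 bits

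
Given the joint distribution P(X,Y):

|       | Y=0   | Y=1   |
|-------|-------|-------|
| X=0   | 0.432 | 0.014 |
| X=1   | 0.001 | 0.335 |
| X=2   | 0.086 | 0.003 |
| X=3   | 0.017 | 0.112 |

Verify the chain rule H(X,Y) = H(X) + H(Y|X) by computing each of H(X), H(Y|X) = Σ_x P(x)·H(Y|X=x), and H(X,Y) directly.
H(X) = 1.7400 bits, H(Y|X) = 0.1911 bits, H(X,Y) = 1.9311 bits

Marginal of X (row sums):
  P(X=0) = 0.432 + 0.014 = 0.446
  P(X=1) = 0.001 + 0.335 = 0.336
  P(X=2) = 0.086 + 0.003 = 0.089
  P(X=3) = 0.017 + 0.112 = 0.129
H(X) = -[0.446·log₂(0.446) + 0.336·log₂(0.336) + 0.089·log₂(0.089) + 0.129·log₂(0.129)]
  = 0.51954 + 0.52868 + 0.31061 + 0.38114 = 1.7400 bits

H(Y|X) = Σ_x P(x)·H(Y|X=x):
  X=0: P(X=0) = 0.446, P(Y|X=0) = (216/223, 7/223) → H(Y|X=0) = 0.20132
  X=1: P(X=1) = 0.336, P(Y|X=1) = (1/336, 335/336) → H(Y|X=1) = 0.02926
  X=2: P(X=2) = 0.089, P(Y|X=2) = (86/89, 3/89) → H(Y|X=2) = 0.21266
  X=3: P(X=3) = 0.129, P(Y|X=3) = (17/129, 112/129) → H(Y|X=3) = 0.56231
H(Y|X) = 0.446·0.20132 + 0.336·0.02926 + 0.089·0.21266 + 0.129·0.56231 = 0.1911 bits

H(X,Y) = -Σ_{x,y} P(x,y) log₂ P(x,y). Per-cell terms -P(x,y)·log₂P(x,y):
  X=0: 0.52311, 0.08622
  X=1: 0.00997, 0.52855
  X=2: 0.30440, 0.02514
  X=3: 0.09993, 0.35374
Sum of the 8 terms: H(X,Y) = 1.9311 bits

Chain rule check:
  H(X) + H(Y|X) = 1.7400 + 0.1911 = 1.9311 bits
  H(X,Y) = 1.9311 bits
✓ Chain rule verified.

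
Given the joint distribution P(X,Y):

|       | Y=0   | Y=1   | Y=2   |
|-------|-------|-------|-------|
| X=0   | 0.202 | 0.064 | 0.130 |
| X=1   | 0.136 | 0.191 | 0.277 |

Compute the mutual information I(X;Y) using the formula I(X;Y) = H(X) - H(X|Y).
0.0648 bits

I(X;Y) = H(X) - H(X|Y)

Marginal of X (row sums):
  P(X=0) = 0.202 + 0.064 + 0.130 = 0.396
  P(X=1) = 0.136 + 0.191 + 0.277 = 0.604
H(X) = -[0.396·log₂(0.396) + 0.604·log₂(0.604)]
  = 0.529225 + 0.439337 = 0.96856 bits

Marginal of Y (column sums):
  P(Y=0) = 0.202 + 0.136 = 0.338
  P(Y=1) = 0.064 + 0.191 = 0.255
  P(Y=2) = 0.130 + 0.277 = 0.407
H(X|Y) = Σ_y P(y)·H(X|Y=y):
  Y=0: P(Y=0) = 0.338, P(X|Y=0) = (101/169, 68/169) → H(X|Y=0) = 0.972318
  Y=1: P(Y=1) = 0.255, P(X|Y=1) = (64/255, 191/255) → H(X|Y=1) = 0.812828
  Y=2: P(Y=2) = 0.407, P(X|Y=2) = (130/407, 277/407) → H(X|Y=2) = 0.903739
H(X|Y) = 0.338·0.972318 + 0.255·0.812828 + 0.407·0.903739 = 0.90374 bits

I(X;Y) = H(X) - H(X|Y) = 0.96856 - 0.90374 = 0.0648 bits

Cross-check via I(X;Y) = H(X) + H(Y) - H(X,Y): computing H(Y) from the column sums and H(X,Y) from the 6 cells in the same way gives H(Y) = 1.55949 bits and H(X,Y) = 2.46323 bits, so
I(X;Y) = 0.96856 + 1.55949 - 2.46323 = 0.0648 bits ✓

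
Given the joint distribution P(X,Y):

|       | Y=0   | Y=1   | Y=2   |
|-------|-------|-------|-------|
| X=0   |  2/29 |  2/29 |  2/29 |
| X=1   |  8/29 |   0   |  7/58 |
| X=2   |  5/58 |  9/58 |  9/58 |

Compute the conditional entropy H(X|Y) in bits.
1.2814 bits

H(X|Y) = H(X,Y) - H(Y)

H(X,Y) = -Σ_{x,y} P(x,y) log₂ P(x,y). Per-cell terms -P(x,y)·log₂P(x,y):
  X=0: 0.2661, 0.2661, 0.2661
  X=1: 0.5125, 0.0000, 0.3682
  X=2: 0.3048, 0.4171, 0.4171
  (cells with P = 0 contribute 0)
Sum of the 9 terms: H(X,Y) = 2.8180 bits

Marginal of Y (column sums):
  P(Y=0) = 2/29 + 8/29 + 5/58 = 25/58
  P(Y=1) = 2/29 + 0 + 9/58 = 13/58
  P(Y=2) = 2/29 + 7/58 + 9/58 = 10/29
H(Y) = -[(25/58)·log₂(25/58) + (13/58)·log₂(13/58) + (10/29)·log₂(10/29)]
  = 0.5233 + 0.4836 + 0.5297 = 1.5366 bits

H(X|Y) = H(X,Y) - H(Y) = 2.8180 - 1.5366 = 1.2814 bits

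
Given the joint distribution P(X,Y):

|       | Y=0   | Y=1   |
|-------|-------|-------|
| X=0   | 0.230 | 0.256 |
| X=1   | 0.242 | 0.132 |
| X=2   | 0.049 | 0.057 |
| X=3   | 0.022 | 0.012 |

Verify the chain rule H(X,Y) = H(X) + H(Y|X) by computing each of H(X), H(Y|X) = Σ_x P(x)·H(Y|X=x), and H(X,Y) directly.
H(X) = 1.5457 bits, H(Y|X) = 0.9727 bits, H(X,Y) = 2.5184 bits

Marginal of X (row sums):
  P(X=0) = 0.230 + 0.256 = 0.486
  P(X=1) = 0.242 + 0.132 = 0.374
  P(X=2) = 0.049 + 0.057 = 0.106
  P(X=3) = 0.022 + 0.012 = 0.034
H(X) = -[0.486·log₂(0.486) + 0.374·log₂(0.374) + 0.106·log₂(0.106) + 0.034·log₂(0.034)]
  = 0.5059 + 0.5307 + 0.3432 + 0.1659 = 1.5457 bits

H(Y|X) = Σ_x P(x)·H(Y|X=x):
  X=0: P(X=0) = 0.486, P(Y|X=0) = (115/243, 128/243) → H(Y|X=0) = 0.9979
  X=1: P(X=1) = 0.374, P(Y|X=1) = (11/17, 6/17) → H(Y|X=1) = 0.9367
  X=2: P(X=2) = 0.106, P(Y|X=2) = (49/106, 57/106) → H(Y|X=2) = 0.9959
  X=3: P(X=3) = 0.034, P(Y|X=3) = (11/17, 6/17) → H(Y|X=3) = 0.9367
H(Y|X) = 0.486·0.9979 + 0.374·0.9367 + 0.106·0.9959 + 0.034·0.9367 = 0.9727 bits

H(X,Y) = -Σ_{x,y} P(x,y) log₂ P(x,y). Per-cell terms -P(x,y)·log₂P(x,y):
  X=0: 0.4877, 0.5032
  X=1: 0.4954, 0.3856
  X=2: 0.2132, 0.2356
  X=3: 0.1211, 0.0766
Sum of the 8 terms: H(X,Y) = 2.5184 bits

Chain rule check:
  H(X) + H(Y|X) = 1.5457 + 0.9727 = 2.5184 bits
  H(X,Y) = 2.5184 bits
✓ Chain rule verified.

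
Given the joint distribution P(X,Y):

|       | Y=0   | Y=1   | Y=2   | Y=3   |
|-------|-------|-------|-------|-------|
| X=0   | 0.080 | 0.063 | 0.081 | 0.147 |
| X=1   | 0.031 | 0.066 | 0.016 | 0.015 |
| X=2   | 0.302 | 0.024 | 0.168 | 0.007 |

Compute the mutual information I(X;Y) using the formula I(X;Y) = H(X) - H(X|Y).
0.3155 bits

I(X;Y) = H(X) - H(X|Y)

Marginal of X (row sums):
  P(X=0) = 0.080 + 0.063 + 0.081 + 0.147 = 0.371
  P(X=1) = 0.031 + 0.066 + 0.016 + 0.015 = 0.128
  P(X=2) = 0.302 + 0.024 + 0.168 + 0.007 = 0.501
H(X) = -[0.371·log₂(0.371) + 0.128·log₂(0.128) + 0.501·log₂(0.501)]
  = 0.5307 + 0.3796 + 0.4996 = 1.4099 bits

Marginal of Y (column sums):
  P(Y=0) = 0.080 + 0.031 + 0.302 = 0.413
  P(Y=1) = 0.063 + 0.066 + 0.024 = 0.153
  P(Y=2) = 0.081 + 0.016 + 0.168 = 0.265
  P(Y=3) = 0.147 + 0.015 + 0.007 = 0.169
H(X|Y) = Σ_y P(y)·H(X|Y=y):
  Y=0: P(Y=0) = 0.413, P(X|Y=0) = (80/413, 31/413, 302/413) → H(X|Y=0) = 1.0693
  Y=1: P(Y=1) = 0.153, P(X|Y=1) = (7/17, 22/51, 8/51) → H(X|Y=1) = 1.4696
  Y=2: P(Y=2) = 0.265, P(X|Y=2) = (81/265, 16/265, 168/265) → H(X|Y=2) = 1.1840
  Y=3: P(Y=3) = 0.169, P(X|Y=3) = (147/169, 15/169, 7/169) → H(X|Y=3) = 0.6754
H(X|Y) = 0.413·1.0693 + 0.153·1.4696 + 0.265·1.1840 + 0.169·0.6754 = 1.0944 bits

I(X;Y) = H(X) - H(X|Y) = 1.4099 - 1.0944 = 0.3155 bits

Cross-check via I(X;Y) = H(X) + H(Y) - H(X,Y): computing H(Y) from the column sums and H(X,Y) from the 12 cells in the same way gives H(Y) = 1.8825 bits and H(X,Y) = 2.9769 bits, so
I(X;Y) = 1.4099 + 1.8825 - 2.9769 = 0.3155 bits ✓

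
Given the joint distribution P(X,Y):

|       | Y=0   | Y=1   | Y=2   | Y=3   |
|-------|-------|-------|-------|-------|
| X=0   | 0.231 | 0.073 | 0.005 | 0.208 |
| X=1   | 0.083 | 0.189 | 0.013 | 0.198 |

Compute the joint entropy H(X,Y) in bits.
2.5698 bits

H(X,Y) = -Σ_{x,y} P(x,y) log₂ P(x,y). Per-cell terms -P(x,y)·log₂P(x,y):
  X=0: 0.48834, 0.27565, 0.03822, 0.47119
  X=1: 0.29803, 0.45427, 0.08145, 0.46261
Sum of the 8 terms: H(X,Y) = 2.5698 bits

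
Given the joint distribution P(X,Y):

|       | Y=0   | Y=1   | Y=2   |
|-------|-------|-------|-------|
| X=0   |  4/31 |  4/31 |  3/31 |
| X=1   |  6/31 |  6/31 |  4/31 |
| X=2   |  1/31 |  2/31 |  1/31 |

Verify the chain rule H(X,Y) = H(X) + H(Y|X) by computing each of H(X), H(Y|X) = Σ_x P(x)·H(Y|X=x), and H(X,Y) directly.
H(X) = 1.4041 bits, H(Y|X) = 1.5574 bits, H(X,Y) = 2.9615 bits

Marginal of X (row sums):
  P(X=0) = 4/31 + 4/31 + 3/31 = 11/31
  P(X=1) = 6/31 + 6/31 + 4/31 = 16/31
  P(X=2) = 1/31 + 2/31 + 1/31 = 4/31
H(X) = -[(11/31)·log₂(11/31) + (16/31)·log₂(16/31) + (4/31)·log₂(4/31)]
  = 0.53040 + 0.49249 + 0.38119 = 1.4041 bits

H(Y|X) = Σ_x P(x)·H(Y|X=x):
  X=0: P(X=0) = 11/31, P(Y|X=0) = (4/11, 4/11, 3/11) → H(Y|X=0) = 1.57262
  X=1: P(X=1) = 16/31, P(Y|X=1) = (3/8, 3/8, 1/4) → H(Y|X=1) = 1.56128
  X=2: P(X=2) = 4/31, P(Y|X=2) = (1/4, 1/2, 1/4) → H(Y|X=2) = 1.50000
H(Y|X) = (11/31)·1.57262 + (16/31)·1.56128 + (4/31)·1.50000 = 1.5574 bits

H(X,Y) = -Σ_{x,y} P(x,y) log₂ P(x,y). Per-cell terms -P(x,y)·log₂P(x,y):
  X=0: 0.38119, 0.38119, 0.32605
  X=1: 0.45856, 0.45856, 0.38119
  X=2: 0.15981, 0.25511, 0.15981
Sum of the 9 terms: H(X,Y) = 2.9615 bits

Chain rule check:
  H(X) + H(Y|X) = 1.4041 + 1.5574 = 2.9615 bits
  H(X,Y) = 2.9615 bits
✓ Chain rule verified.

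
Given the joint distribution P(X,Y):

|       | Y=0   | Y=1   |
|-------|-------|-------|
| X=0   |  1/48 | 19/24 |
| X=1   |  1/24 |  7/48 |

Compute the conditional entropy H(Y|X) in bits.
0.2831 bits

H(Y|X) = H(X,Y) - H(X)

H(X,Y) = -Σ_{x,y} P(x,y) log₂ P(x,y). Per-cell terms -P(x,y)·log₂P(x,y):
  X=0: 0.1164, 0.2668
  X=1: 0.1910, 0.4051
Sum of the 4 terms: H(X,Y) = 0.9793 bits

Marginal of X (row sums):
  P(X=0) = 1/48 + 19/24 = 13/16
  P(X=1) = 1/24 + 7/48 = 3/16
H(X) = -[(13/16)·log₂(13/16) + (3/16)·log₂(3/16)]
  = 0.2434 + 0.4528 = 0.6962 bits

H(Y|X) = H(X,Y) - H(X) = 0.9793 - 0.6962 = 0.2831 bits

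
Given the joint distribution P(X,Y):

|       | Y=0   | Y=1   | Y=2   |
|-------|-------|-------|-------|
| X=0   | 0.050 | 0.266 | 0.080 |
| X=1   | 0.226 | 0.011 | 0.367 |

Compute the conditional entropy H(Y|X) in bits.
1.1344 bits

H(Y|X) = H(X,Y) - H(X)

H(X,Y) = -Σ_{x,y} P(x,y) log₂ P(x,y). Per-cell terms -P(x,y)·log₂P(x,y):
  X=0: 0.21610, 0.50819, 0.29151
  X=1: 0.48491, 0.07157, 0.53074
Sum of the 6 terms: H(X,Y) = 2.1030 bits

Marginal of X (row sums):
  P(X=0) = 0.050 + 0.266 + 0.080 = 0.396
  P(X=1) = 0.226 + 0.011 + 0.367 = 0.604
H(X) = -[0.396·log₂(0.396) + 0.604·log₂(0.604)]
  = 0.52923 + 0.43934 = 0.9686 bits

H(Y|X) = H(X,Y) - H(X) = 2.1030 - 0.9686 = 1.1344 bits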